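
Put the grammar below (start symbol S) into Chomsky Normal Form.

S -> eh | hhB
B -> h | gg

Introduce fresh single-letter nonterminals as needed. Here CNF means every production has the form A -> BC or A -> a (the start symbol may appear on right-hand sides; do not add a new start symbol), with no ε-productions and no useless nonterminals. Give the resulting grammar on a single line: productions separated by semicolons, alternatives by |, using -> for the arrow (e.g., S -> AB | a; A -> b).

No ε-productions.
No unit productions to eliminate.
TERM: introduce C -> e, A -> g, D -> h and substitute in every rule of length ≥2.
BIN: S -> DDB becomes S -> DE, E -> DB.

S -> CD | DE; A -> g; B -> h | AA; C -> e; D -> h; E -> DB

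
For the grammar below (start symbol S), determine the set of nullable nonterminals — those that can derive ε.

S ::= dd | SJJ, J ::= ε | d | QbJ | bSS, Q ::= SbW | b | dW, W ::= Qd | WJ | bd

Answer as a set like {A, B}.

Directly nullable (have an ε-rule): {J}.
Not nullable: Q, S, W — each has a terminal in every rule's right-hand side or depends on a non-nullable symbol.

{J}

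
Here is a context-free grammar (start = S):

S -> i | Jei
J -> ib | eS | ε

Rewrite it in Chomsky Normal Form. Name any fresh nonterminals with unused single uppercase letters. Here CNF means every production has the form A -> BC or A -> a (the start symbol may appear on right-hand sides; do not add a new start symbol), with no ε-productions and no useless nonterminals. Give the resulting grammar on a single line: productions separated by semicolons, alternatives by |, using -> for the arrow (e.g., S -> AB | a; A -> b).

S -> i | AB | JD; A -> e; B -> i; C -> b; D -> AB; J -> AS | BC

Nullable: {J}; after ε-elimination: S -> i | ei | Jei; J -> eS | ib.
No unit productions to eliminate.
TERM: introduce C -> b, A -> e, B -> i and substitute in every rule of length ≥2.
BIN: S -> JAB becomes S -> JD, D -> AB.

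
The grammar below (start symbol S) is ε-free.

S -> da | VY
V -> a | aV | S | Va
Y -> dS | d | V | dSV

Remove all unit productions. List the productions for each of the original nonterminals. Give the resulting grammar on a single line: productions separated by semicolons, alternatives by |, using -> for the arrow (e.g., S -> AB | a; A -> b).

S -> VY | da; V -> a | VY | Va | aV | da; Y -> a | d | VY | Va | aV | dS | da | dSV

Unit productions: V->S, Y->V.
Unit pairs (A ⇒* B via units): (V,S), (Y,S), (Y,V).
S: inherits non-unit rules of {S} → VY | da.
V: inherits non-unit rules of {S, V} → VY | Va | a | aV | da.
Y: inherits non-unit rules of {S, V, Y} → VY | Va | a | aV | d | dS | dSV | da.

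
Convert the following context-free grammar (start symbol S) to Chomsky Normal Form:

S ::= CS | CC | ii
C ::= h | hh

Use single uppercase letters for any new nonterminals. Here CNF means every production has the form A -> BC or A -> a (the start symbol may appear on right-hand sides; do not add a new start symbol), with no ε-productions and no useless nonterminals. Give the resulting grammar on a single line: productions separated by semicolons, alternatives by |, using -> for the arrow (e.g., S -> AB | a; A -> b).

S -> BB | CC | CS; A -> h; B -> i; C -> h | AA

No ε-productions.
No unit productions to eliminate.
TERM: introduce A -> h, B -> i and substitute in every rule of length ≥2.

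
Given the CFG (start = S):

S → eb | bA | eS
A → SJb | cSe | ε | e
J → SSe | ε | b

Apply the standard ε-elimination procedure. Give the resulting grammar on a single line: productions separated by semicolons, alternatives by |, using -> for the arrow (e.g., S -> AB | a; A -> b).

Nullable set: {A, J}.
S -> bA: A nullable, giving b | bA.
Drop A -> ε.
A -> SJb: J nullable, giving SJb | Sb.
Drop J -> ε.
Unchanged (no nullable symbols): S -> eS; S -> eb; A -> cSe; A -> e; J -> SSe; J -> b.

S -> b | bA | eS | eb; A -> e | Sb | SJb | cSe; J -> b | SSe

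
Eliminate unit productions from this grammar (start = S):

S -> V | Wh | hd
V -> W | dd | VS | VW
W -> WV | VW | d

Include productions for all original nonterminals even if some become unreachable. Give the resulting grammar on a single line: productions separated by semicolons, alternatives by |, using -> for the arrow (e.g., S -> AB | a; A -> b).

S -> d | VS | VW | WV | Wh | dd | hd; V -> d | VS | VW | WV | dd; W -> d | VW | WV

Unit productions: S->V, V->W.
Unit pairs (A ⇒* B via units): (S,V), (S,W), (V,W).
S: inherits non-unit rules of {S, V, W} → VS | VW | WV | Wh | d | dd | hd.
V: inherits non-unit rules of {V, W} → VS | VW | WV | d | dd.
W: inherits non-unit rules of {W} → VW | WV | d.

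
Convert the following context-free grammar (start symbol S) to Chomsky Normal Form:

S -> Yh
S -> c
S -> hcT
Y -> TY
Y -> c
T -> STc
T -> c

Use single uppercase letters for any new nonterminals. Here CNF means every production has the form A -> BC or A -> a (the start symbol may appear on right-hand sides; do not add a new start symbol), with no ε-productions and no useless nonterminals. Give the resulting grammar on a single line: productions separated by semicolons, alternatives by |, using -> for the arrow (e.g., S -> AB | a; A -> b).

No ε-productions.
No unit productions to eliminate.
TERM: introduce B -> c, A -> h and substitute in every rule of length ≥2.
BIN: S -> ABT becomes S -> AC, C -> BT; T -> STB becomes T -> SD, D -> TB.

S -> c | AC | YA; A -> h; B -> c; C -> BT; D -> TB; T -> c | SD; Y -> c | TY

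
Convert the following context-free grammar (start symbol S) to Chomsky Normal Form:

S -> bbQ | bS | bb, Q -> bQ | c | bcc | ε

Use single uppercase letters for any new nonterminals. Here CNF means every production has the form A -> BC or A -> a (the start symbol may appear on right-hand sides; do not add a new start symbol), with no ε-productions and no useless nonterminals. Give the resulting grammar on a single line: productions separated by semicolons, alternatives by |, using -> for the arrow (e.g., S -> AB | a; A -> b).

S -> AA | AD | AS; A -> b; B -> c; C -> BB; D -> AQ; Q -> b | c | AC | AQ

Nullable: {Q}; after ε-elimination: S -> bS | bb | bbQ; Q -> b | c | bQ | bcc.
No unit productions to eliminate.
TERM: introduce A -> b, B -> c and substitute in every rule of length ≥2.
BIN: Q -> ABB becomes Q -> AC, C -> BB; S -> AAQ becomes S -> AD, D -> AQ.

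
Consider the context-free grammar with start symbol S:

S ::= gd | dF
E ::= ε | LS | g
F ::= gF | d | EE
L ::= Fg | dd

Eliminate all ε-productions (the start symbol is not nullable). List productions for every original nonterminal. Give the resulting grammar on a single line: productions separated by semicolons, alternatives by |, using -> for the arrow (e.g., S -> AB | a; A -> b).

S -> d | dF | gd; E -> g | LS; F -> E | d | g | EE | gF; L -> g | Fg | dd

Nullable set: {E, F}.
S -> dF: F nullable, giving d | dF.
Drop E -> ε.
F -> EE: E, E nullable, giving E | EE.
F -> gF: F nullable, giving g | gF.
L -> Fg: F nullable, giving Fg | g.
Unchanged (no nullable symbols): S -> gd; E -> LS; E -> g; F -> d; L -> dd.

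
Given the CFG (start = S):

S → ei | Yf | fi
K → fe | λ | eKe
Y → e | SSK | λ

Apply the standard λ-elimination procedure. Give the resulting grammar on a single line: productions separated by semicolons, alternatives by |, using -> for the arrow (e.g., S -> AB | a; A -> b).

Nullable set: {K, Y}.
S -> Yf: Y nullable, giving Yf | f.
Drop K -> λ.
K -> eKe: K nullable, giving eKe | ee.
Drop Y -> λ.
Y -> SSK: K nullable, giving SS | SSK.
Unchanged (no nullable symbols): S -> ei; S -> fi; K -> fe; Y -> e.

S -> f | Yf | ei | fi; K -> ee | fe | eKe; Y -> e | SS | SSK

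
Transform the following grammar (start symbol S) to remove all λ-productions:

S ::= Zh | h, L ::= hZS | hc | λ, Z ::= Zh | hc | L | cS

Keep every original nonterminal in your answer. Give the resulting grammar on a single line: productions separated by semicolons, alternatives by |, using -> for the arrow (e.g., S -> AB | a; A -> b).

Nullable set: {L, Z}.
S -> Zh: Z nullable, giving Zh | h.
Drop L -> λ.
L -> hZS: Z nullable, giving hS | hZS.
Z -> L: L nullable, giving L.
Z -> Zh: Z nullable, giving Zh | h.
Unchanged (no nullable symbols): S -> h; L -> hc; Z -> cS; Z -> hc.

S -> h | Zh; L -> hS | hc | hZS; Z -> L | h | Zh | cS | hc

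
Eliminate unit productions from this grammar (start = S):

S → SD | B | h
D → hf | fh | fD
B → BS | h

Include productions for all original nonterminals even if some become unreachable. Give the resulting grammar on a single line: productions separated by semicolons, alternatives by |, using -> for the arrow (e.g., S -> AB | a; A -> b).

S -> h | BS | SD; B -> h | BS; D -> fD | fh | hf

Unit productions: S->B.
Unit pairs (A ⇒* B via units): (S,B).
S: inherits non-unit rules of {B, S} → BS | SD | h.
B: inherits non-unit rules of {B} → BS | h.
D: inherits non-unit rules of {D} → fD | fh | hf.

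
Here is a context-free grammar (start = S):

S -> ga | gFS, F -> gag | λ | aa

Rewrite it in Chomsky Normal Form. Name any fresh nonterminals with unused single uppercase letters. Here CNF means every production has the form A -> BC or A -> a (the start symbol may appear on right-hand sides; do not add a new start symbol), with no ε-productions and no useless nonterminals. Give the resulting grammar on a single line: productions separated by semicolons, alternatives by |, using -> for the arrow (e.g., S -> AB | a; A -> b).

Nullable: {F}; after ε-elimination: S -> gS | ga | gFS; F -> aa | gag.
No unit productions to eliminate.
TERM: introduce A -> a, B -> g and substitute in every rule of length ≥2.
BIN: F -> BAB becomes F -> BC, C -> AB; S -> BFS becomes S -> BD, D -> FS.

S -> BA | BD | BS; A -> a; B -> g; C -> AB; D -> FS; F -> AA | BC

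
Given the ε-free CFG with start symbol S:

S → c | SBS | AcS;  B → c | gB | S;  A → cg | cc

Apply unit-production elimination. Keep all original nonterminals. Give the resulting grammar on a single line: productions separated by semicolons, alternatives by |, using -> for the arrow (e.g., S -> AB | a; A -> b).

Unit productions: B->S.
Unit pairs (A ⇒* B via units): (B,S).
S: inherits non-unit rules of {S} → AcS | SBS | c.
A: inherits non-unit rules of {A} → cc | cg.
B: inherits non-unit rules of {B, S} → AcS | SBS | c | gB.

S -> c | AcS | SBS; A -> cc | cg; B -> c | gB | AcS | SBS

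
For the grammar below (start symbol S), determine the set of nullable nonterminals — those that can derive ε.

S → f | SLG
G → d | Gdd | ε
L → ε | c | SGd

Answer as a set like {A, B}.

{G, L}

Directly nullable (have an ε-rule): {G, L}.
Not nullable: S — each has a terminal in every rule's right-hand side or depends on a non-nullable symbol.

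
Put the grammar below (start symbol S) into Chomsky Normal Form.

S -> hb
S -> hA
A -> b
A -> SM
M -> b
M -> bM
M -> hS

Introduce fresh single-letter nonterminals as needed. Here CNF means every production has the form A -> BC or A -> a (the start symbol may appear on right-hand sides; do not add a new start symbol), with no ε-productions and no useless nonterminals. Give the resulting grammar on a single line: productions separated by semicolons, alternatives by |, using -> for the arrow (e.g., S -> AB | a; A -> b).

No ε-productions.
No unit productions to eliminate.
TERM: introduce B -> b, C -> h and substitute in every rule of length ≥2.

S -> CA | CB; A -> b | SM; B -> b; C -> h; M -> b | BM | CS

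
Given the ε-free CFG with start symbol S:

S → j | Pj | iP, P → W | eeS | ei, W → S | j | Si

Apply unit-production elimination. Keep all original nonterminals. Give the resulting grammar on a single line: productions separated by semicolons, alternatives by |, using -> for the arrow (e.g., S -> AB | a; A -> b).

Unit productions: P->W, W->S.
Unit pairs (A ⇒* B via units): (P,S), (P,W), (W,S).
S: inherits non-unit rules of {S} → Pj | iP | j.
P: inherits non-unit rules of {P, S, W} → Pj | Si | eeS | ei | iP | j.
W: inherits non-unit rules of {S, W} → Pj | Si | iP | j.

S -> j | Pj | iP; P -> j | Pj | Si | ei | iP | eeS; W -> j | Pj | Si | iP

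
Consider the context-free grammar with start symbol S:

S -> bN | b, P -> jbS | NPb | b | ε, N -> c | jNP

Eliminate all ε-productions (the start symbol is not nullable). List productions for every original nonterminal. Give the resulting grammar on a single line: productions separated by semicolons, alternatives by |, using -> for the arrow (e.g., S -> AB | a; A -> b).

S -> b | bN; N -> c | jN | jNP; P -> b | Nb | NPb | jbS

Nullable set: {P}.
N -> jNP: P nullable, giving jN | jNP.
Drop P -> ε.
P -> NPb: P nullable, giving NPb | Nb.
Unchanged (no nullable symbols): S -> b; S -> bN; N -> c; P -> b; P -> jbS.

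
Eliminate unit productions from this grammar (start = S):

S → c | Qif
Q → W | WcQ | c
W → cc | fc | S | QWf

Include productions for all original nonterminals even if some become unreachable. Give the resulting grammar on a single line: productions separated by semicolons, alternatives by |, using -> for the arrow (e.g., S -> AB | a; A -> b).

S -> c | Qif; Q -> c | cc | fc | QWf | Qif | WcQ; W -> c | cc | fc | QWf | Qif

Unit productions: Q->W, W->S.
Unit pairs (A ⇒* B via units): (Q,S), (Q,W), (W,S).
S: inherits non-unit rules of {S} → Qif | c.
Q: inherits non-unit rules of {Q, S, W} → QWf | Qif | WcQ | c | cc | fc.
W: inherits non-unit rules of {S, W} → QWf | Qif | c | cc | fc.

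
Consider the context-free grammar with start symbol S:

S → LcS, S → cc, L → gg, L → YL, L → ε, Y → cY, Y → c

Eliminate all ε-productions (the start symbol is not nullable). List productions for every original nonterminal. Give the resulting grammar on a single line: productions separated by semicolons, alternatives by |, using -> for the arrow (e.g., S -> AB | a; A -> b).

Nullable set: {L}.
S -> LcS: L nullable, giving LcS | cS.
Drop L -> ε.
L -> YL: L nullable, giving Y | YL.
Unchanged (no nullable symbols): S -> cc; L -> gg; Y -> c; Y -> cY.

S -> cS | cc | LcS; L -> Y | YL | gg; Y -> c | cY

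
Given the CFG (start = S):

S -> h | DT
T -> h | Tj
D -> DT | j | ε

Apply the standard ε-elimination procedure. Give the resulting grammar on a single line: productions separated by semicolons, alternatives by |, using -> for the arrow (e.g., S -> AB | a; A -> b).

Nullable set: {D}.
S -> DT: D nullable, giving DT | T.
Drop D -> ε.
D -> DT: D nullable, giving DT | T.
Unchanged (no nullable symbols): S -> h; D -> j; T -> Tj; T -> h.

S -> T | h | DT; D -> T | j | DT; T -> h | Tj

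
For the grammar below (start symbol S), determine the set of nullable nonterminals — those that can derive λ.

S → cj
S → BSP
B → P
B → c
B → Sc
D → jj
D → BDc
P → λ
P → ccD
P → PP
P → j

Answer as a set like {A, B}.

{B, P}

Directly nullable (have an ε-rule): {P}.
B is nullable via B -> P (every symbol on the right is already known nullable).
Not nullable: D, S — each has a terminal in every rule's right-hand side or depends on a non-nullable symbol.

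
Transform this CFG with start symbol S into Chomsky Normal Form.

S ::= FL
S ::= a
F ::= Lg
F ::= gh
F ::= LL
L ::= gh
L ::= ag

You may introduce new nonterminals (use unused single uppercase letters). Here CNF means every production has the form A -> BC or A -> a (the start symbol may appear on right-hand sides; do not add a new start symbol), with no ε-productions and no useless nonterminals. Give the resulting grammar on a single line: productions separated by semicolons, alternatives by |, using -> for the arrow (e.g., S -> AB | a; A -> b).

S -> a | FL; A -> g; B -> h; C -> a; F -> AB | LA | LL; L -> AB | CA

No ε-productions.
No unit productions to eliminate.
TERM: introduce C -> a, A -> g, B -> h and substitute in every rule of length ≥2.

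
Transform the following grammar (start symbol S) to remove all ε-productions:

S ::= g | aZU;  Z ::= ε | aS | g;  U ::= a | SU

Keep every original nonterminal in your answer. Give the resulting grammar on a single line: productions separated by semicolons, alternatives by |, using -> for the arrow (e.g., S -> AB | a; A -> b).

Nullable set: {Z}.
S -> aZU: Z nullable, giving aU | aZU.
Drop Z -> ε.
Unchanged (no nullable symbols): S -> g; U -> SU; U -> a; Z -> aS; Z -> g.

S -> g | aU | aZU; U -> a | SU; Z -> g | aS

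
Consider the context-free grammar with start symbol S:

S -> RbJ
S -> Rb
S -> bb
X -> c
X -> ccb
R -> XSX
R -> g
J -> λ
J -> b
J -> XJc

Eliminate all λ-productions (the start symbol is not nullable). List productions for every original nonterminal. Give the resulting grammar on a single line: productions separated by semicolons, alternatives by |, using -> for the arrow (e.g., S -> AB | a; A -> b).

S -> Rb | bb | RbJ; J -> b | Xc | XJc; R -> g | XSX; X -> c | ccb

Nullable set: {J}.
S -> RbJ: J nullable, giving Rb | RbJ.
Drop J -> λ.
J -> XJc: J nullable, giving XJc | Xc.
Unchanged (no nullable symbols): S -> Rb; S -> bb; J -> b; R -> XSX; R -> g; X -> c; X -> ccb.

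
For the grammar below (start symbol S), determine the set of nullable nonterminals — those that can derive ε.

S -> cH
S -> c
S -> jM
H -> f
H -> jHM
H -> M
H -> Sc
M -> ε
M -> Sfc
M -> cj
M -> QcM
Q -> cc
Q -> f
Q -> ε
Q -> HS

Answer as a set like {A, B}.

{H, M, Q}

Directly nullable (have an ε-rule): {M, Q}.
H is nullable via H -> M (every symbol on the right is already known nullable).
Not nullable: S — each has a terminal in every rule's right-hand side or depends on a non-nullable symbol.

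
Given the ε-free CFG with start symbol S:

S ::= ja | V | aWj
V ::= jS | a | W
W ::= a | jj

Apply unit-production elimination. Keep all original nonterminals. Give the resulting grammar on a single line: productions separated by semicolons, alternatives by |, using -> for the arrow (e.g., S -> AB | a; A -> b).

Unit productions: S->V, V->W.
Unit pairs (A ⇒* B via units): (S,V), (S,W), (V,W).
S: inherits non-unit rules of {S, V, W} → a | aWj | jS | ja | jj.
V: inherits non-unit rules of {V, W} → a | jS | jj.
W: inherits non-unit rules of {W} → a | jj.

S -> a | jS | ja | jj | aWj; V -> a | jS | jj; W -> a | jj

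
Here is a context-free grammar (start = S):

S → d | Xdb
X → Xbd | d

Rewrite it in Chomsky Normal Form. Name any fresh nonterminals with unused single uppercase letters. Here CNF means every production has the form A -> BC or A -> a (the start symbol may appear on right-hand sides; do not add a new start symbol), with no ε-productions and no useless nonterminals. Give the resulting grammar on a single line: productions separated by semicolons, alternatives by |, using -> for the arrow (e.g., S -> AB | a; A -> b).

S -> d | XC; A -> d; B -> b; C -> AB; D -> BA; X -> d | XD

No ε-productions.
No unit productions to eliminate.
TERM: introduce B -> b, A -> d and substitute in every rule of length ≥2.
BIN: S -> XAB becomes S -> XC, C -> AB; X -> XBA becomes X -> XD, D -> BA.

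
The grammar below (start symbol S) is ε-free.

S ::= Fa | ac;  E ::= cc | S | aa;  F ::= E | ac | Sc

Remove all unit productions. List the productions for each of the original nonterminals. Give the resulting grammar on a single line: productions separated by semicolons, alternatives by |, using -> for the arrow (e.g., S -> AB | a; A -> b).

S -> Fa | ac; E -> Fa | aa | ac | cc; F -> Fa | Sc | aa | ac | cc

Unit productions: E->S, F->E.
Unit pairs (A ⇒* B via units): (E,S), (F,E), (F,S).
S: inherits non-unit rules of {S} → Fa | ac.
E: inherits non-unit rules of {E, S} → Fa | aa | ac | cc.
F: inherits non-unit rules of {E, F, S} → Fa | Sc | aa | ac | cc.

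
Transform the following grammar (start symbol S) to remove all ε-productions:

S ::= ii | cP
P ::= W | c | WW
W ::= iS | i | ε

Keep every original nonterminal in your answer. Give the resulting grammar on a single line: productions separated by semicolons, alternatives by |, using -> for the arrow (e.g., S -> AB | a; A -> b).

Nullable set: {P, W}.
S -> cP: P nullable, giving c | cP.
P -> W: W nullable, giving W.
P -> WW: W, W nullable, giving W | WW.
Drop W -> ε.
Unchanged (no nullable symbols): S -> ii; P -> c; W -> i; W -> iS.

S -> c | cP | ii; P -> W | c | WW; W -> i | iS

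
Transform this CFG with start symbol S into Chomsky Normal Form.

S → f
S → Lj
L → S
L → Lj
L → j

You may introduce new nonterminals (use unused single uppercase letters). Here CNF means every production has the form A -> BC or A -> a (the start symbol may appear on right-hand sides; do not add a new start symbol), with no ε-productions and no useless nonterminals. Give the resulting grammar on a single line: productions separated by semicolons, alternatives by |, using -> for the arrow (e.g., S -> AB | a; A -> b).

S -> f | LA; A -> j; L -> f | j | LA

No ε-productions.
After unit-elimination: S -> f | Lj; L -> f | j | Lj.
TERM: introduce A -> j and substitute in every rule of length ≥2.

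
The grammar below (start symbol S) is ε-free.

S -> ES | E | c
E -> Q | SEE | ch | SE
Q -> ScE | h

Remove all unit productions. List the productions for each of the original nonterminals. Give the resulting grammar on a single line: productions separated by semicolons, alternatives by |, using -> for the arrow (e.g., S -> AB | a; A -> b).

Unit productions: E->Q, S->E.
Unit pairs (A ⇒* B via units): (E,Q), (S,E), (S,Q).
S: inherits non-unit rules of {E, Q, S} → ES | SE | SEE | ScE | c | ch | h.
E: inherits non-unit rules of {E, Q} → SE | SEE | ScE | ch | h.
Q: inherits non-unit rules of {Q} → ScE | h.

S -> c | h | ES | SE | ch | SEE | ScE; E -> h | SE | ch | SEE | ScE; Q -> h | ScE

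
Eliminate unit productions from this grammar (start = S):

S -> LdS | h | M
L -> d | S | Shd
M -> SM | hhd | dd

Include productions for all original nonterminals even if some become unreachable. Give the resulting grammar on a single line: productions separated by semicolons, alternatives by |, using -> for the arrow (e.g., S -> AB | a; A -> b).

S -> h | SM | dd | LdS | hhd; L -> d | h | SM | dd | LdS | Shd | hhd; M -> SM | dd | hhd

Unit productions: L->S, S->M.
Unit pairs (A ⇒* B via units): (L,M), (L,S), (S,M).
S: inherits non-unit rules of {M, S} → LdS | SM | dd | h | hhd.
L: inherits non-unit rules of {L, M, S} → LdS | SM | Shd | d | dd | h | hhd.
M: inherits non-unit rules of {M} → SM | dd | hhd.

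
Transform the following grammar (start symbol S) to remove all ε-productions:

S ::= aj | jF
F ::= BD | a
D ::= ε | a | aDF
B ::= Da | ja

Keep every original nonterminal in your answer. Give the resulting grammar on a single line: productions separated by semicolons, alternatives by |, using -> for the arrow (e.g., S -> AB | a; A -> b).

Nullable set: {D}.
B -> Da: D nullable, giving Da | a.
Drop D -> ε.
D -> aDF: D nullable, giving aDF | aF.
F -> BD: D nullable, giving B | BD.
Unchanged (no nullable symbols): S -> aj; S -> jF; B -> ja; D -> a; F -> a.

S -> aj | jF; B -> a | Da | ja; D -> a | aF | aDF; F -> B | a | BD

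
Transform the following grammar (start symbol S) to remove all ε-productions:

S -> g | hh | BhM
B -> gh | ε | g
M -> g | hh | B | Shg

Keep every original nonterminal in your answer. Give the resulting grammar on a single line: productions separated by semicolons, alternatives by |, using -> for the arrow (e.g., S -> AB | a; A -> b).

S -> g | h | Bh | hM | hh | BhM; B -> g | gh; M -> B | g | hh | Shg

Nullable set: {B, M}.
S -> BhM: B, M nullable, giving Bh | BhM | h | hM.
Drop B -> ε.
M -> B: B nullable, giving B.
Unchanged (no nullable symbols): S -> g; S -> hh; B -> g; B -> gh; M -> Shg; M -> g; M -> hh.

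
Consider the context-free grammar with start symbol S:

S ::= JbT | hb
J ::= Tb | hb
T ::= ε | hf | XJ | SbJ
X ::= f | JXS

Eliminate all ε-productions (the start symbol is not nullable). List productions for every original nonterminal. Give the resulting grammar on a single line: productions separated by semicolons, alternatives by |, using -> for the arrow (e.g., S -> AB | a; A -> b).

Nullable set: {T}.
S -> JbT: T nullable, giving Jb | JbT.
J -> Tb: T nullable, giving Tb | b.
Drop T -> ε.
Unchanged (no nullable symbols): S -> hb; J -> hb; T -> SbJ; T -> XJ; T -> hf; X -> JXS; X -> f.

S -> Jb | hb | JbT; J -> b | Tb | hb; T -> XJ | hf | SbJ; X -> f | JXS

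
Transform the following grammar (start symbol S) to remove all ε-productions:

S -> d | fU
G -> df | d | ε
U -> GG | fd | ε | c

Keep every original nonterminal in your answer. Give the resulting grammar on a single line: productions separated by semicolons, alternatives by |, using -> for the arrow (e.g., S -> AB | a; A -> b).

S -> d | f | fU; G -> d | df; U -> G | c | GG | fd

Nullable set: {G, U}.
S -> fU: U nullable, giving f | fU.
Drop G -> ε.
Drop U -> ε.
U -> GG: G, G nullable, giving G | GG.
Unchanged (no nullable symbols): S -> d; G -> d; G -> df; U -> c; U -> fd.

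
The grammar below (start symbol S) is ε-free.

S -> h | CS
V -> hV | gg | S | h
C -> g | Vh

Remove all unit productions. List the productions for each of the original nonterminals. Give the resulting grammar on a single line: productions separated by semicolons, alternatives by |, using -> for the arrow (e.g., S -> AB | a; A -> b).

S -> h | CS; C -> g | Vh; V -> h | CS | gg | hV

Unit productions: V->S.
Unit pairs (A ⇒* B via units): (V,S).
S: inherits non-unit rules of {S} → CS | h.
C: inherits non-unit rules of {C} → Vh | g.
V: inherits non-unit rules of {S, V} → CS | gg | h | hV.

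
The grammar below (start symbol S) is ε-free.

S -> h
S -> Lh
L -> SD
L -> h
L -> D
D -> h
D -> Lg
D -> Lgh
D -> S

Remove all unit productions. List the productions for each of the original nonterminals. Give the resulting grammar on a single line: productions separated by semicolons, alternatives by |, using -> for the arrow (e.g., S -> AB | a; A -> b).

S -> h | Lh; D -> h | Lg | Lh | Lgh; L -> h | Lg | Lh | SD | Lgh

Unit productions: D->S, L->D.
Unit pairs (A ⇒* B via units): (D,S), (L,D), (L,S).
S: inherits non-unit rules of {S} → Lh | h.
D: inherits non-unit rules of {D, S} → Lg | Lgh | Lh | h.
L: inherits non-unit rules of {D, L, S} → Lg | Lgh | Lh | SD | h.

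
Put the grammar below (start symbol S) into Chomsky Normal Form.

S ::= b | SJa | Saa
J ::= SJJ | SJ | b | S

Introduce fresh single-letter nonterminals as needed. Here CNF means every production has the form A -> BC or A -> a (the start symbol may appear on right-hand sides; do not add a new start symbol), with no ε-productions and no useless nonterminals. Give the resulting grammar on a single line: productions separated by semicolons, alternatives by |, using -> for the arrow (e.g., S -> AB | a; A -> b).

S -> b | SE | SF; A -> a; B -> AA; C -> JA; D -> JJ; E -> AA; F -> JA; J -> b | SB | SC | SD | SJ

No ε-productions.
After unit-elimination: S -> b | SJa | Saa; J -> b | SJ | SJJ | SJa | Saa.
TERM: introduce A -> a and substitute in every rule of length ≥2.
BIN: J -> SAA becomes J -> SB, B -> AA; J -> SJA becomes J -> SC, C -> JA; J -> SJJ becomes J -> SD, D -> JJ; S -> SAA becomes S -> SE, E -> AA; S -> SJA becomes S -> SF, F -> JA.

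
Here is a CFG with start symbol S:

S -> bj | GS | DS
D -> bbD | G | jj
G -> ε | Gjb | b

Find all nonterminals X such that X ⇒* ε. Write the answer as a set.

{D, G}

Directly nullable (have an ε-rule): {G}.
D is nullable via D -> G (every symbol on the right is already known nullable).
Not nullable: S — each has a terminal in every rule's right-hand side or depends on a non-nullable symbol.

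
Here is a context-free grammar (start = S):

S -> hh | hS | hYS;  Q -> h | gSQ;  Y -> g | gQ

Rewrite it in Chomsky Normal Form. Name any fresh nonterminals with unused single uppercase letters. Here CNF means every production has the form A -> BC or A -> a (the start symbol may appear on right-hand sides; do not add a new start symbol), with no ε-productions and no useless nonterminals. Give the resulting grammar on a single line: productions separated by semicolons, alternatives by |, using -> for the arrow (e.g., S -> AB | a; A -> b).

S -> BB | BD | BS; A -> g; B -> h; C -> SQ; D -> YS; Q -> h | AC; Y -> g | AQ

No ε-productions.
No unit productions to eliminate.
TERM: introduce A -> g, B -> h and substitute in every rule of length ≥2.
BIN: Q -> ASQ becomes Q -> AC, C -> SQ; S -> BYS becomes S -> BD, D -> YS.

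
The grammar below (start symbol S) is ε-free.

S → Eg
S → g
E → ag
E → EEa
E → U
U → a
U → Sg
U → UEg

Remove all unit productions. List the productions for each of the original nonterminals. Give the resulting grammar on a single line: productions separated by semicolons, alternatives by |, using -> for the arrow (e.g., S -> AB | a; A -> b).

S -> g | Eg; E -> a | Sg | ag | EEa | UEg; U -> a | Sg | UEg

Unit productions: E->U.
Unit pairs (A ⇒* B via units): (E,U).
S: inherits non-unit rules of {S} → Eg | g.
E: inherits non-unit rules of {E, U} → EEa | Sg | UEg | a | ag.
U: inherits non-unit rules of {U} → Sg | UEg | a.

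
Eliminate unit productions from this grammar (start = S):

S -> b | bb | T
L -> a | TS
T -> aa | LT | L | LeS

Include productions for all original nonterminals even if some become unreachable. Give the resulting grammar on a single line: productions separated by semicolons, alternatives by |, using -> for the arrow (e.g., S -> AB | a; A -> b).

Unit productions: S->T, T->L.
Unit pairs (A ⇒* B via units): (S,L), (S,T), (T,L).
S: inherits non-unit rules of {L, S, T} → LT | LeS | TS | a | aa | b | bb.
L: inherits non-unit rules of {L} → TS | a.
T: inherits non-unit rules of {L, T} → LT | LeS | TS | a | aa.

S -> a | b | LT | TS | aa | bb | LeS; L -> a | TS; T -> a | LT | TS | aa | LeS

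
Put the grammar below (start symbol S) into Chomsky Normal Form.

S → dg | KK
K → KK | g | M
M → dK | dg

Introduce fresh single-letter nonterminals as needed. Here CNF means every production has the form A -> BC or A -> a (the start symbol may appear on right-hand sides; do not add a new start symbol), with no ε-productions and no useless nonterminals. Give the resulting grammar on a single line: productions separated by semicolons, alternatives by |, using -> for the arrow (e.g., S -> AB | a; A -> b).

No ε-productions.
After unit-elimination: S -> KK | dg; K -> g | KK | dK | dg; M -> dK | dg.
TERM: introduce A -> d, B -> g and substitute in every rule of length ≥2.
Drop unreachable/unproductive: M.

S -> AB | KK; A -> d; B -> g; K -> g | AB | AK | KK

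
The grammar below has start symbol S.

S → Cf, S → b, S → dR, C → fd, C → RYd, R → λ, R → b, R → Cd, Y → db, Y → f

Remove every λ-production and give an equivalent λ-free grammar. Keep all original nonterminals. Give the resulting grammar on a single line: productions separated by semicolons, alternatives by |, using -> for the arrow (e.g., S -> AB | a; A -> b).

Nullable set: {R}.
S -> dR: R nullable, giving d | dR.
C -> RYd: R nullable, giving RYd | Yd.
Drop R -> λ.
Unchanged (no nullable symbols): S -> Cf; S -> b; C -> fd; R -> Cd; R -> b; Y -> db; Y -> f.

S -> b | d | Cf | dR; C -> Yd | fd | RYd; R -> b | Cd; Y -> f | db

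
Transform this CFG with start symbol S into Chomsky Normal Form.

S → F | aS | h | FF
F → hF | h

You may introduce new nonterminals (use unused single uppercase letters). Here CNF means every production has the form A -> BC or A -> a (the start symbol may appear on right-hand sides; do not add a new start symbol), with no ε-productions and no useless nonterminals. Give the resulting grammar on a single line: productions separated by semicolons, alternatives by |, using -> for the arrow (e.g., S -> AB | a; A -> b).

S -> h | AF | BS | FF; A -> h; B -> a; F -> h | AF

No ε-productions.
After unit-elimination: S -> h | FF | aS | hF; F -> h | hF.
TERM: introduce B -> a, A -> h and substitute in every rule of length ≥2.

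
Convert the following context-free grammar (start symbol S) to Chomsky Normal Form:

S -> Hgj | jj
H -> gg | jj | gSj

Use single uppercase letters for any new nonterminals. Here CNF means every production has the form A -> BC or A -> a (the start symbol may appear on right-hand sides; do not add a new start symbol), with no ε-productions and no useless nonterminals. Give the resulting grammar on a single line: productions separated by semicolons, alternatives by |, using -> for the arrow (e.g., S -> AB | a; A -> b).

S -> BB | HD; A -> g; B -> j; C -> SB; D -> AB; H -> AA | AC | BB

No ε-productions.
No unit productions to eliminate.
TERM: introduce A -> g, B -> j and substitute in every rule of length ≥2.
BIN: H -> ASB becomes H -> AC, C -> SB; S -> HAB becomes S -> HD, D -> AB.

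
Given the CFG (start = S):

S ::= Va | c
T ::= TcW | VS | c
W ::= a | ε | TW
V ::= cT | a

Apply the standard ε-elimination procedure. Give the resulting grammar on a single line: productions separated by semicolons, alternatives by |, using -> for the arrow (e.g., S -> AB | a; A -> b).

S -> c | Va; T -> c | Tc | VS | TcW; V -> a | cT; W -> T | a | TW

Nullable set: {W}.
T -> TcW: W nullable, giving Tc | TcW.
Drop W -> ε.
W -> TW: W nullable, giving T | TW.
Unchanged (no nullable symbols): S -> Va; S -> c; T -> VS; T -> c; V -> a; V -> cT; W -> a.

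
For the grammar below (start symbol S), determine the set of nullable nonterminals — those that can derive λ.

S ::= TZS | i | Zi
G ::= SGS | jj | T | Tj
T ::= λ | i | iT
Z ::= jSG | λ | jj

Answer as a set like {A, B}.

{G, T, Z}

Directly nullable (have an ε-rule): {T, Z}.
G is nullable via G -> T (every symbol on the right is already known nullable).
Not nullable: S — each has a terminal in every rule's right-hand side or depends on a non-nullable symbol.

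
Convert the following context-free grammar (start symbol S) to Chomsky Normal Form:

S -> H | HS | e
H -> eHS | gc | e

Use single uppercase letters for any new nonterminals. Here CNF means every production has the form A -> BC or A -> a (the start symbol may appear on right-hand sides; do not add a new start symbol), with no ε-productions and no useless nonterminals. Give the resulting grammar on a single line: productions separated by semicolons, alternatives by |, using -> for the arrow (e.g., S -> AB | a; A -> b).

No ε-productions.
After unit-elimination: S -> e | HS | gc | eHS; H -> e | gc | eHS.
TERM: introduce C -> c, A -> e, B -> g and substitute in every rule of length ≥2.
BIN: H -> AHS becomes H -> AD, D -> HS; S -> AHS becomes S -> AE, E -> HS.

S -> e | AE | BC | HS; A -> e; B -> g; C -> c; D -> HS; E -> HS; H -> e | AD | BC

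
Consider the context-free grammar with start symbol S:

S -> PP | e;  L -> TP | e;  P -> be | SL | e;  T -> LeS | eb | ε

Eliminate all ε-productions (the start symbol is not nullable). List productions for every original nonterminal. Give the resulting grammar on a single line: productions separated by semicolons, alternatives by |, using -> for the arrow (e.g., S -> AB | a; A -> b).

S -> e | PP; L -> P | e | TP; P -> e | SL | be; T -> eb | LeS

Nullable set: {T}.
L -> TP: T nullable, giving P | TP.
Drop T -> ε.
Unchanged (no nullable symbols): S -> PP; S -> e; L -> e; P -> SL; P -> be; P -> e; T -> LeS; T -> eb.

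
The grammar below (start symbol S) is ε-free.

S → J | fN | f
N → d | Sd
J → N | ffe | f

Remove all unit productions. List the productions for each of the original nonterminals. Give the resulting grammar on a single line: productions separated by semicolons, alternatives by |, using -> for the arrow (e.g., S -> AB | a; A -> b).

Unit productions: J->N, S->J.
Unit pairs (A ⇒* B via units): (J,N), (S,J), (S,N).
S: inherits non-unit rules of {J, N, S} → Sd | d | f | fN | ffe.
J: inherits non-unit rules of {J, N} → Sd | d | f | ffe.
N: inherits non-unit rules of {N} → Sd | d.

S -> d | f | Sd | fN | ffe; J -> d | f | Sd | ffe; N -> d | Sd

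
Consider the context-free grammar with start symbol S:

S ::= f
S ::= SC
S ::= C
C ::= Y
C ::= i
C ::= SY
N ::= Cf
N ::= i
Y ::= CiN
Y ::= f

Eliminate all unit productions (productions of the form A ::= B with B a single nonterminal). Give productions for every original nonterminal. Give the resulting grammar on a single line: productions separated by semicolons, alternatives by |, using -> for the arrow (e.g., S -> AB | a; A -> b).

S -> f | i | SC | SY | CiN; C -> f | i | SY | CiN; N -> i | Cf; Y -> f | CiN

Unit productions: C->Y, S->C.
Unit pairs (A ⇒* B via units): (C,Y), (S,C), (S,Y).
S: inherits non-unit rules of {C, S, Y} → CiN | SC | SY | f | i.
C: inherits non-unit rules of {C, Y} → CiN | SY | f | i.
N: inherits non-unit rules of {N} → Cf | i.
Y: inherits non-unit rules of {Y} → CiN | f.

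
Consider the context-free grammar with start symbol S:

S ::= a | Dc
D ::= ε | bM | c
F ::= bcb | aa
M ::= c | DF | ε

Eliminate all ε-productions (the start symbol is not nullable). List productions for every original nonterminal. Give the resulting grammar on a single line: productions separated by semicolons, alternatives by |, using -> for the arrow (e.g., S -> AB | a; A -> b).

S -> a | c | Dc; D -> b | c | bM; F -> aa | bcb; M -> F | c | DF

Nullable set: {D, M}.
S -> Dc: D nullable, giving Dc | c.
Drop D -> ε.
D -> bM: M nullable, giving b | bM.
Drop M -> ε.
M -> DF: D nullable, giving DF | F.
Unchanged (no nullable symbols): S -> a; D -> c; F -> aa; F -> bcb; M -> c.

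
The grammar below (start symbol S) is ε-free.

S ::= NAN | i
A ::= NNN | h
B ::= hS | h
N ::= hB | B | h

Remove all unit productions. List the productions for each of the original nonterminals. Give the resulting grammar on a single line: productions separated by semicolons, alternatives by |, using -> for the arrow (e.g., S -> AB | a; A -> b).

S -> i | NAN; A -> h | NNN; B -> h | hS; N -> h | hB | hS

Unit productions: N->B.
Unit pairs (A ⇒* B via units): (N,B).
S: inherits non-unit rules of {S} → NAN | i.
A: inherits non-unit rules of {A} → NNN | h.
B: inherits non-unit rules of {B} → h | hS.
N: inherits non-unit rules of {B, N} → h | hB | hS.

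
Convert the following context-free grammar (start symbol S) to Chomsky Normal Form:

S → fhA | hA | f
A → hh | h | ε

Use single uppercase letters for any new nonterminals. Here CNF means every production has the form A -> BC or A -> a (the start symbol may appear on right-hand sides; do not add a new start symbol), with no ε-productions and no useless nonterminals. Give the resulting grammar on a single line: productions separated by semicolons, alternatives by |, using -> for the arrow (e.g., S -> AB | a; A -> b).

Nullable: {A}; after ε-elimination: S -> f | h | fh | hA | fhA; A -> h | hh.
No unit productions to eliminate.
TERM: introduce C -> f, B -> h and substitute in every rule of length ≥2.
BIN: S -> CBA becomes S -> CD, D -> BA.

S -> f | h | BA | CB | CD; A -> h | BB; B -> h; C -> f; D -> BA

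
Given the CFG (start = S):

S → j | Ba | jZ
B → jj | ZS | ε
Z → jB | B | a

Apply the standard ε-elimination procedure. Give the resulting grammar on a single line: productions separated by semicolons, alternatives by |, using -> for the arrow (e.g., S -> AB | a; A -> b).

Nullable set: {B, Z}.
S -> Ba: B nullable, giving Ba | a.
S -> jZ: Z nullable, giving j | jZ.
Drop B -> ε.
B -> ZS: Z nullable, giving S | ZS.
Z -> B: B nullable, giving B.
Z -> jB: B nullable, giving j | jB.
Unchanged (no nullable symbols): S -> j; B -> jj; Z -> a.

S -> a | j | Ba | jZ; B -> S | ZS | jj; Z -> B | a | j | jB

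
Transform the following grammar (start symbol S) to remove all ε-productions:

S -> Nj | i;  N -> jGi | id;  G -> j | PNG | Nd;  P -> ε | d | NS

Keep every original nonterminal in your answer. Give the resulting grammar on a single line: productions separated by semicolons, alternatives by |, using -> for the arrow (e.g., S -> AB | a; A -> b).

Nullable set: {P}.
G -> PNG: P nullable, giving NG | PNG.
Drop P -> ε.
Unchanged (no nullable symbols): S -> Nj; S -> i; G -> Nd; G -> j; N -> id; N -> jGi; P -> NS; P -> d.

S -> i | Nj; G -> j | NG | Nd | PNG; N -> id | jGi; P -> d | NS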